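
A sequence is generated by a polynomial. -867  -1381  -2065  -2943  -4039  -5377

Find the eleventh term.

-16537

First differences: -514, -684, -878, -1096, -1338
Second differences: -170, -194, -218, -242
Third differences: -24, -24, -24
Constant third difference = -24, so extend:
-242 − 24 = -266;  -1338 − 266 = -1604;  -5377 − 1604 = -6981
-266 − 24 = -290;  -1604 − 290 = -1894;  -6981 − 1894 = -8875
-290 − 24 = -314;  -1894 − 314 = -2208;  -8875 − 2208 = -11083
-314 − 24 = -338;  -2208 − 338 = -2546;  -11083 − 2546 = -13629
-338 − 24 = -362;  -2546 − 362 = -2908;  -13629 − 2908 = -16537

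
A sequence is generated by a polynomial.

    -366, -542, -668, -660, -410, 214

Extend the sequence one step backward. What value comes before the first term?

-200

D1: -176, -126, 8, 250, 624
D2: 50, 134, 242, 374
D3: 84, 108, 132
D4: 24, 24
The fourth differences are constant at 24.
Work back: 84 − 24 = 60;  50 − 60 = -10;  -176 + 10 = -166;  -366 + 166 = -200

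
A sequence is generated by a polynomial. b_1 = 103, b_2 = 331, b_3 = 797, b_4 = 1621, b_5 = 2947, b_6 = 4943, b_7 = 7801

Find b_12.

Δ: 228  466  824  1326  1996  2858
Δ²: 238  358  502  670  862
Δ³: 120  144  168  192
Δ⁴: 24  24  24
Constant fourth difference = 24, so extend:
192 + 24 = 216;  862 + 216 = 1078;  2858 + 1078 = 3936;  7801 + 3936 = 11737
216 + 24 = 240;  1078 + 240 = 1318;  3936 + 1318 = 5254;  11737 + 5254 = 16991
240 + 24 = 264;  1318 + 264 = 1582;  5254 + 1582 = 6836;  16991 + 6836 = 23827
264 + 24 = 288;  1582 + 288 = 1870;  6836 + 1870 = 8706;  23827 + 8706 = 32533
288 + 24 = 312;  1870 + 312 = 2182;  8706 + 2182 = 10888;  32533 + 10888 = 43421

43421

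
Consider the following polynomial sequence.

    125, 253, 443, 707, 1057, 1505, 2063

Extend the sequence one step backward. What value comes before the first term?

47

Δ: 128, 190, 264, 350, 448, 558
Δ²: 62, 74, 86, 98, 110
Δ³: 12, 12, 12, 12
The third differences are constant at 12.
Work back: 62 − 12 = 50;  128 − 50 = 78;  125 − 78 = 47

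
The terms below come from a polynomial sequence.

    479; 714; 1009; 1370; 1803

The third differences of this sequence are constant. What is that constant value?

6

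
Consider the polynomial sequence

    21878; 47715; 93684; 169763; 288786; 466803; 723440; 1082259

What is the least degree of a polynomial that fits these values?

5

First differences: 25837, 45969, 76079, 119023, 178017, 256637, 358819
Second differences: 20132, 30110, 42944, 58994, 78620, 102182
Third differences: 9978, 12834, 16050, 19626, 23562
Fourth differences: 2856, 3216, 3576, 3936
Fifth differences: 360, 360, 360
The fifth differences are constant, so the polynomial has degree 5.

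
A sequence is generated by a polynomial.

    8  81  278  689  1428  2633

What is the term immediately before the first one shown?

-7

D1: 73  197  411  739  1205
D2: 124  214  328  466
D3: 90  114  138
D4: 24  24
The fourth differences are constant at 24.
Work back: 90 − 24 = 66;  124 − 66 = 58;  73 − 58 = 15;  8 − 15 = -7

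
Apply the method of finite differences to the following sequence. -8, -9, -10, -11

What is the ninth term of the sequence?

-16

First differences: -1, -1, -1
The first differences are constant (-1).
-11 − 1 = -12
-12 − 1 = -13
-13 − 1 = -14
-14 − 1 = -15
-15 − 1 = -16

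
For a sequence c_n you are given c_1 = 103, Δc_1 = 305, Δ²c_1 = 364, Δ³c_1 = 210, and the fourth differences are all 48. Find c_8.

Build the table forward from the leading diagonal:
Fourth differences: 48, 48, 48, 48, 48, 48, 48, 48
Third differences: 210, 258, 306, 354, 402, 450, 498, 546
Second differences: 364, 574, 832, 1138, 1492, 1894, 2344, 2842
First differences: 305, 669, 1243, 2075, 3213, 4705, 6599, 8943
c: 103, 408, 1077, 2320, 4395, 7608, 12313, 18912

18912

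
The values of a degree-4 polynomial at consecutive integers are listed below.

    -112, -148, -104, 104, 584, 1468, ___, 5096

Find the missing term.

2912

Using the first 6 terms:
D1: -36, 44, 208, 480, 884
D2: 80, 164, 272, 404
D3: 84, 108, 132
D4: 24, 24
Constant fourth difference = 24.
Extend forward: 132 + 24 = 156;  404 + 156 = 560;  884 + 560 = 1444;  1468 + 1444 = 2912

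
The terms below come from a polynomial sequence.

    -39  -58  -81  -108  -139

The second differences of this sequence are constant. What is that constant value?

-4

D1: -19, -23, -27, -31
D2: -4, -4, -4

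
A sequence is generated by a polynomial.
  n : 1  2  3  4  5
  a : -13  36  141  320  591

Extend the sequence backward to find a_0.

-24

First differences: 49  105  179  271
Second differences: 56  74  92
Third differences: 18  18
The third differences are constant at 18.
Work back: 56 − 18 = 38;  49 − 38 = 11;  -13 − 11 = -24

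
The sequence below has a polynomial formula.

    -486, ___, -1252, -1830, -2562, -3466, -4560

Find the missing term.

-810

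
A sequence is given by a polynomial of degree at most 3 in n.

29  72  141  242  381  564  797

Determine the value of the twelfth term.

2922

Δ: 43  69  101  139  183  233
Δ²: 26  32  38  44  50
Δ³: 6  6  6  6
Constant third difference = 6, so extend:
50 + 6 = 56;  233 + 56 = 289;  797 + 289 = 1086
56 + 6 = 62;  289 + 62 = 351;  1086 + 351 = 1437
62 + 6 = 68;  351 + 68 = 419;  1437 + 419 = 1856
68 + 6 = 74;  419 + 74 = 493;  1856 + 493 = 2349
74 + 6 = 80;  493 + 80 = 573;  2349 + 573 = 2922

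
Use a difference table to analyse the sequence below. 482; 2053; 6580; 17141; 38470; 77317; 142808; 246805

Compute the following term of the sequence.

D1: 1571 , 4527 , 10561 , 21329 , 38847 , 65491 , 103997
D2: 2956 , 6034 , 10768 , 17518 , 26644 , 38506
D3: 3078 , 4734 , 6750 , 9126 , 11862
D4: 1656 , 2016 , 2376 , 2736
D5: 360 , 360 , 360
The fifth differences are constant (360).
2736 + 360 = 3096;  11862 + 3096 = 14958;  38506 + 14958 = 53464;  103997 + 53464 = 157461;  246805 + 157461 = 404266

404266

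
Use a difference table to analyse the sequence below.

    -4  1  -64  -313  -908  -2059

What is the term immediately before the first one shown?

-13

First differences: 5  -65  -249  -595  -1151
Second differences: -70  -184  -346  -556
Third differences: -114  -162  -210
Fourth differences: -48  -48
The fourth differences are constant at -48.
Work back: -114 + 48 = -66;  -70 + 66 = -4;  5 + 4 = 9;  -4 − 9 = -13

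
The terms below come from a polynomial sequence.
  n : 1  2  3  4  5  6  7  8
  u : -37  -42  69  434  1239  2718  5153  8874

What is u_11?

D1: -5, 111, 365, 805, 1479, 2435, 3721
D2: 116, 254, 440, 674, 956, 1286
D3: 138, 186, 234, 282, 330
D4: 48, 48, 48, 48
The fourth differences are constant (48).
330 + 48 = 378;  1286 + 378 = 1664;  3721 + 1664 = 5385;  8874 + 5385 = 14259
378 + 48 = 426;  1664 + 426 = 2090;  5385 + 2090 = 7475;  14259 + 7475 = 21734
426 + 48 = 474;  2090 + 474 = 2564;  7475 + 2564 = 10039;  21734 + 10039 = 31773

31773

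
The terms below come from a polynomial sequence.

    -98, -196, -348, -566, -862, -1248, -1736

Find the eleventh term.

First differences: -98, -152, -218, -296, -386, -488
Second differences: -54, -66, -78, -90, -102
Third differences: -12, -12, -12, -12
Third differences constant at -12.
-102 − 12 = -114;  -488 − 114 = -602;  -1736 − 602 = -2338
-114 − 12 = -126;  -602 − 126 = -728;  -2338 − 728 = -3066
-126 − 12 = -138;  -728 − 138 = -866;  -3066 − 866 = -3932
-138 − 12 = -150;  -866 − 150 = -1016;  -3932 − 1016 = -4948

-4948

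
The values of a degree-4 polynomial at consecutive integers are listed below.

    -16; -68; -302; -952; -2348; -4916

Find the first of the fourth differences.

-96

D1: -52, -234, -650, -1396, -2568
D2: -182, -416, -746, -1172
D3: -234, -330, -426
D4: -96, -96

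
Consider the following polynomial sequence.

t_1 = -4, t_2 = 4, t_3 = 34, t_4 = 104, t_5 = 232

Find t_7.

734

D1: 8 , 30 , 70 , 128
D2: 22 , 40 , 58
D3: 18 , 18
Constant third difference = 18, so extend:
58 + 18 = 76;  128 + 76 = 204;  232 + 204 = 436
76 + 18 = 94;  204 + 94 = 298;  436 + 298 = 734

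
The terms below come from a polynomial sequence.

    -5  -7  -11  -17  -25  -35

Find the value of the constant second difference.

D1: -2, -4, -6, -8, -10
D2: -2, -2, -2, -2

-2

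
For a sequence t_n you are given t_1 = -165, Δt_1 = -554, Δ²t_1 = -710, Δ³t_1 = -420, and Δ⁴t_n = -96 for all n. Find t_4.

-4377

Build the table forward from the leading diagonal:
Fourth differences: -96  -96  -96  -96
Third differences: -420  -516  -612  -708
Second differences: -710  -1130  -1646  -2258
First differences: -554  -1264  -2394  -4040
t: -165  -719  -1983  -4377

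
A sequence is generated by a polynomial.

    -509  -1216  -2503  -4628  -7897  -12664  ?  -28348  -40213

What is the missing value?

Using the first 6 terms:
D1: -707  -1287  -2125  -3269  -4767
D2: -580  -838  -1144  -1498
D3: -258  -306  -354
D4: -48  -48
Constant fourth difference = -48.
Extend forward: -354 − 48 = -402;  -1498 − 402 = -1900;  -4767 − 1900 = -6667;  -12664 − 6667 = -19331

-19331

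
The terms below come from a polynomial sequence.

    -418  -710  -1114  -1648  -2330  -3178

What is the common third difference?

-18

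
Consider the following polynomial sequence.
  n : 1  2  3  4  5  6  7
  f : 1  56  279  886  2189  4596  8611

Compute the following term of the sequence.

14834

Δ: 55, 223, 607, 1303, 2407, 4015
Δ²: 168, 384, 696, 1104, 1608
Δ³: 216, 312, 408, 504
Δ⁴: 96, 96, 96
The fourth differences are constant (96).
504 + 96 = 600;  1608 + 600 = 2208;  4015 + 2208 = 6223;  8611 + 6223 = 14834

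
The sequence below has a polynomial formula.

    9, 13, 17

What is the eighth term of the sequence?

4  4
Constant first difference = 4, so extend:
17 + 4 = 21
21 + 4 = 25
25 + 4 = 29
29 + 4 = 33
33 + 4 = 37

37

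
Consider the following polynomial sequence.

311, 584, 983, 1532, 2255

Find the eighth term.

273, 399, 549, 723
126, 150, 174
24, 24
Third differences constant at 24.
174 + 24 = 198;  723 + 198 = 921;  2255 + 921 = 3176
198 + 24 = 222;  921 + 222 = 1143;  3176 + 1143 = 4319
222 + 24 = 246;  1143 + 246 = 1389;  4319 + 1389 = 5708

5708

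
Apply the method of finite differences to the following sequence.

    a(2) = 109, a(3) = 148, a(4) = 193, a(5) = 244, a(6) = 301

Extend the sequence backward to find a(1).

76

First differences: 39, 45, 51, 57
Second differences: 6, 6, 6
The second differences are constant at 6.
Work back: 39 − 6 = 33;  109 − 33 = 76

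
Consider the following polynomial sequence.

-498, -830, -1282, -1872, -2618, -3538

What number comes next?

-4650

D1: -332, -452, -590, -746, -920
D2: -120, -138, -156, -174
D3: -18, -18, -18
The third differences are constant (-18).
-174 − 18 = -192;  -920 − 192 = -1112;  -3538 − 1112 = -4650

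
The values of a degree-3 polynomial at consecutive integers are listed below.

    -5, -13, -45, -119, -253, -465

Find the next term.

-8 , -32 , -74 , -134 , -212
-24 , -42 , -60 , -78
-18 , -18 , -18
Third differences constant at -18.
-78 − 18 = -96;  -212 − 96 = -308;  -465 − 308 = -773

-773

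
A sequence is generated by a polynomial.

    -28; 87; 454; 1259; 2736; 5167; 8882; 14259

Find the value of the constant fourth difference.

First differences: 115, 367, 805, 1477, 2431, 3715, 5377
Second differences: 252, 438, 672, 954, 1284, 1662
Third differences: 186, 234, 282, 330, 378
Fourth differences: 48, 48, 48, 48

48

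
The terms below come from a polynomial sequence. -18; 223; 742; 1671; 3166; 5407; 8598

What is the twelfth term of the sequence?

47623

241, 519, 929, 1495, 2241, 3191
278, 410, 566, 746, 950
132, 156, 180, 204
24, 24, 24
Fourth differences constant at 24.
204 + 24 = 228;  950 + 228 = 1178;  3191 + 1178 = 4369;  8598 + 4369 = 12967
228 + 24 = 252;  1178 + 252 = 1430;  4369 + 1430 = 5799;  12967 + 5799 = 18766
252 + 24 = 276;  1430 + 276 = 1706;  5799 + 1706 = 7505;  18766 + 7505 = 26271
276 + 24 = 300;  1706 + 300 = 2006;  7505 + 2006 = 9511;  26271 + 9511 = 35782
300 + 24 = 324;  2006 + 324 = 2330;  9511 + 2330 = 11841;  35782 + 11841 = 47623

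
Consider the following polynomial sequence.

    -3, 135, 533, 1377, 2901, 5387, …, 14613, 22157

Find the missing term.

Using the first 6 terms:
First differences: 138  398  844  1524  2486
Second differences: 260  446  680  962
Third differences: 186  234  282
Fourth differences: 48  48
Constant fourth difference = 48.
Extend forward: 282 + 48 = 330;  962 + 330 = 1292;  2486 + 1292 = 3778;  5387 + 3778 = 9165

9165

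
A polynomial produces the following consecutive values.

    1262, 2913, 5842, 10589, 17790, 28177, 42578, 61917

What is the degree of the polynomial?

4

Δ: 1651, 2929, 4747, 7201, 10387, 14401, 19339
Δ²: 1278, 1818, 2454, 3186, 4014, 4938
Δ³: 540, 636, 732, 828, 924
Δ⁴: 96, 96, 96, 96
The fourth differences are constant, so the polynomial has degree 4.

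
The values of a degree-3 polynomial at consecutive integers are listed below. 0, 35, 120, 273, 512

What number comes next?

855

35 , 85 , 153 , 239
50 , 68 , 86
18 , 18
The third differences are constant (18).
86 + 18 = 104;  239 + 104 = 343;  512 + 343 = 855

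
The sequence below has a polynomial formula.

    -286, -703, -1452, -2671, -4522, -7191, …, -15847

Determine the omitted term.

Using the first 6 terms:
Δ: -417, -749, -1219, -1851, -2669
Δ²: -332, -470, -632, -818
Δ³: -138, -162, -186
Δ⁴: -24, -24
Constant fourth difference = -24.
Extend forward: -186 − 24 = -210;  -818 − 210 = -1028;  -2669 − 1028 = -3697;  -7191 − 3697 = -10888

-10888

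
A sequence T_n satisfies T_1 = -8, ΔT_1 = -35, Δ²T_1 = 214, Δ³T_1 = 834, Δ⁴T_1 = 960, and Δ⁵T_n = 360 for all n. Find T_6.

Build the table forward from the leading diagonal:
D5: 360  360  360  360  360  360
D4: 960  1320  1680  2040  2400  2760
D3: 834  1794  3114  4794  6834  9234
D2: 214  1048  2842  5956  10750  17584
D1: -35  179  1227  4069  10025  20775
T: -8  -43  136  1363  5432  15457

15457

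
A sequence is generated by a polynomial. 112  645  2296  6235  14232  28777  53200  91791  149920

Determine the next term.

234157

533, 1651, 3939, 7997, 14545, 24423, 38591, 58129
1118, 2288, 4058, 6548, 9878, 14168, 19538
1170, 1770, 2490, 3330, 4290, 5370
600, 720, 840, 960, 1080
120, 120, 120, 120
The fifth differences are constant (120).
1080 + 120 = 1200;  5370 + 1200 = 6570;  19538 + 6570 = 26108;  58129 + 26108 = 84237;  149920 + 84237 = 234157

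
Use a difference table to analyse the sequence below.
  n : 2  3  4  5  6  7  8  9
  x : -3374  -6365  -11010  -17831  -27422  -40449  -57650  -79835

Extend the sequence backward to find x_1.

-1587

D1: -2991  -4645  -6821  -9591  -13027  -17201  -22185
D2: -1654  -2176  -2770  -3436  -4174  -4984
D3: -522  -594  -666  -738  -810
D4: -72  -72  -72  -72
The fourth differences are constant at -72.
Work back: -522 + 72 = -450;  -1654 + 450 = -1204;  -2991 + 1204 = -1787;  -3374 + 1787 = -1587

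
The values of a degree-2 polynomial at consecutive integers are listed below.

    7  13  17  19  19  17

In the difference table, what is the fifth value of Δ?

-2

Δ: 6, 4, 2, 0, -2
Δ²: -2, -2, -2, -2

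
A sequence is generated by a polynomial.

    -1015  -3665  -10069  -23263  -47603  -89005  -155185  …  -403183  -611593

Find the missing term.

-255899

Using the first 7 terms:
Δ: -2650, -6404, -13194, -24340, -41402, -66180
Δ²: -3754, -6790, -11146, -17062, -24778
Δ³: -3036, -4356, -5916, -7716
Δ⁴: -1320, -1560, -1800
Δ⁵: -240, -240
Constant fifth difference = -240.
Extend forward: -1800 − 240 = -2040;  -7716 − 2040 = -9756;  -24778 − 9756 = -34534;  -66180 − 34534 = -100714;  -155185 − 100714 = -255899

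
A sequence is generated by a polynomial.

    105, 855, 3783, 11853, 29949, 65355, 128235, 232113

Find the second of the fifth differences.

480

First differences: 750, 2928, 8070, 18096, 35406, 62880, 103878
Second differences: 2178, 5142, 10026, 17310, 27474, 40998
Third differences: 2964, 4884, 7284, 10164, 13524
Fourth differences: 1920, 2400, 2880, 3360
Fifth differences: 480, 480, 480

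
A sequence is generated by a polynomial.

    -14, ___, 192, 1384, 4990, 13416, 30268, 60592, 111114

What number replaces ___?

Using the last 7 terms:
Δ: 1192, 3606, 8426, 16852, 30324, 50522
Δ²: 2414, 4820, 8426, 13472, 20198
Δ³: 2406, 3606, 5046, 6726
Δ⁴: 1200, 1440, 1680
Δ⁵: 240, 240
Constant fifth difference = 240.
Extend backward: 1200 − 240 = 960;  2406 − 960 = 1446;  2414 − 1446 = 968;  1192 − 968 = 224;  192 − 224 = -32

-32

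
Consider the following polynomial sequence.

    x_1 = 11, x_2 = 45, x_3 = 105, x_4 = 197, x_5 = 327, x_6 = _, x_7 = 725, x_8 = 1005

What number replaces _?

501

Using the first 5 terms:
First differences: 34  60  92  130
Second differences: 26  32  38
Third differences: 6  6
Constant third difference = 6.
Extend forward: 38 + 6 = 44;  130 + 44 = 174;  327 + 174 = 501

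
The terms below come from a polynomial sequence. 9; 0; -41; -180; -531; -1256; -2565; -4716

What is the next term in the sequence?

-8015

D1: -9, -41, -139, -351, -725, -1309, -2151
D2: -32, -98, -212, -374, -584, -842
D3: -66, -114, -162, -210, -258
D4: -48, -48, -48, -48
The fourth differences are constant (-48).
-258 − 48 = -306;  -842 − 306 = -1148;  -2151 − 1148 = -3299;  -4716 − 3299 = -8015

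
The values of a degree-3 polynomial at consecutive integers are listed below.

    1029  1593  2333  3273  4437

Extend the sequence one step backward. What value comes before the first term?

617

First differences: 564  740  940  1164
Second differences: 176  200  224
Third differences: 24  24
The third differences are constant at 24.
Work back: 176 − 24 = 152;  564 − 152 = 412;  1029 − 412 = 617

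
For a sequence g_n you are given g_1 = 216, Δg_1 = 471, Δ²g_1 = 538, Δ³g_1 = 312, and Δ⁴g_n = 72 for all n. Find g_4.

Build the table forward from the leading diagonal:
Fourth differences: 72, 72, 72, 72
Third differences: 312, 384, 456, 528
Second differences: 538, 850, 1234, 1690
First differences: 471, 1009, 1859, 3093
g: 216, 687, 1696, 3555

3555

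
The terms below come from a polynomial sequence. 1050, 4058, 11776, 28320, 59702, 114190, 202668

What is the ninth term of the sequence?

First differences: 3008, 7718, 16544, 31382, 54488, 88478
Second differences: 4710, 8826, 14838, 23106, 33990
Third differences: 4116, 6012, 8268, 10884
Fourth differences: 1896, 2256, 2616
Fifth differences: 360, 360
Constant fifth difference = 360, so extend:
2616 + 360 = 2976;  10884 + 2976 = 13860;  33990 + 13860 = 47850;  88478 + 47850 = 136328;  202668 + 136328 = 338996
2976 + 360 = 3336;  13860 + 3336 = 17196;  47850 + 17196 = 65046;  136328 + 65046 = 201374;  338996 + 201374 = 540370

540370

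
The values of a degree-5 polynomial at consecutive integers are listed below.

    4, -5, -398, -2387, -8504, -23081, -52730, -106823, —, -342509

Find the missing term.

Using the first 8 terms:
Δ: -9  -393  -1989  -6117  -14577  -29649  -54093
Δ²: -384  -1596  -4128  -8460  -15072  -24444
Δ³: -1212  -2532  -4332  -6612  -9372
Δ⁴: -1320  -1800  -2280  -2760
Δ⁵: -480  -480  -480
Constant fifth difference = -480.
Extend forward: -2760 − 480 = -3240;  -9372 − 3240 = -12612;  -24444 − 12612 = -37056;  -54093 − 37056 = -91149;  -106823 − 91149 = -197972

-197972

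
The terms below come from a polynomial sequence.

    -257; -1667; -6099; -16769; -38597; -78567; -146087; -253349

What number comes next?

First differences: -1410, -4432, -10670, -21828, -39970, -67520, -107262
Second differences: -3022, -6238, -11158, -18142, -27550, -39742
Third differences: -3216, -4920, -6984, -9408, -12192
Fourth differences: -1704, -2064, -2424, -2784
Fifth differences: -360, -360, -360
The fifth differences are constant (-360).
-2784 − 360 = -3144;  -12192 − 3144 = -15336;  -39742 − 15336 = -55078;  -107262 − 55078 = -162340;  -253349 − 162340 = -415689

-415689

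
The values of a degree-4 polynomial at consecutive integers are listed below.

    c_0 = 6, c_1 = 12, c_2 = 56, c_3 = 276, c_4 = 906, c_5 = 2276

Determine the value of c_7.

9036

D1: 6, 44, 220, 630, 1370
D2: 38, 176, 410, 740
D3: 138, 234, 330
D4: 96, 96
The fourth differences are constant (96).
330 + 96 = 426;  740 + 426 = 1166;  1370 + 1166 = 2536;  2276 + 2536 = 4812
426 + 96 = 522;  1166 + 522 = 1688;  2536 + 1688 = 4224;  4812 + 4224 = 9036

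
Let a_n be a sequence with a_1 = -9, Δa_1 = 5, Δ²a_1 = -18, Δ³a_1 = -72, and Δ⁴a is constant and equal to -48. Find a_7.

Build the table forward from the leading diagonal:
Δ⁴: -48  -48  -48  -48  -48  -48  -48
Δ³: -72  -120  -168  -216  -264  -312  -360
Δ²: -18  -90  -210  -378  -594  -858  -1170
Δ: 5  -13  -103  -313  -691  -1285  -2143
a: -9  -4  -17  -120  -433  -1124  -2409

-2409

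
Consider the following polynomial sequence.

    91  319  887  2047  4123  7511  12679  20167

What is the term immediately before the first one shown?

23

First differences: 228, 568, 1160, 2076, 3388, 5168, 7488
Second differences: 340, 592, 916, 1312, 1780, 2320
Third differences: 252, 324, 396, 468, 540
Fourth differences: 72, 72, 72, 72
The fourth differences are constant at 72.
Work back: 252 − 72 = 180;  340 − 180 = 160;  228 − 160 = 68;  91 − 68 = 23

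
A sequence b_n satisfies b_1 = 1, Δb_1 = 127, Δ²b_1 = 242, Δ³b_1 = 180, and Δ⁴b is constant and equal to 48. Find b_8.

Build the table forward from the leading diagonal:
Δ⁴: 48  48  48  48  48  48  48  48
Δ³: 180  228  276  324  372  420  468  516
Δ²: 242  422  650  926  1250  1622  2042  2510
Δ: 127  369  791  1441  2367  3617  5239  7281
b: 1  128  497  1288  2729  5096  8713  13952

13952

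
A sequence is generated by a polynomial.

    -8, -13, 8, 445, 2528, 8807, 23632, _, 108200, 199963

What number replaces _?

53633

Using the first 7 terms:
Δ: -5, 21, 437, 2083, 6279, 14825
Δ²: 26, 416, 1646, 4196, 8546
Δ³: 390, 1230, 2550, 4350
Δ⁴: 840, 1320, 1800
Δ⁵: 480, 480
Constant fifth difference = 480.
Extend forward: 1800 + 480 = 2280;  4350 + 2280 = 6630;  8546 + 6630 = 15176;  14825 + 15176 = 30001;  23632 + 30001 = 53633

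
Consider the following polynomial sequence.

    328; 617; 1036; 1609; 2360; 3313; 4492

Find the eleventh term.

D1: 289, 419, 573, 751, 953, 1179
D2: 130, 154, 178, 202, 226
D3: 24, 24, 24, 24
The third differences are constant (24).
226 + 24 = 250;  1179 + 250 = 1429;  4492 + 1429 = 5921
250 + 24 = 274;  1429 + 274 = 1703;  5921 + 1703 = 7624
274 + 24 = 298;  1703 + 298 = 2001;  7624 + 2001 = 9625
298 + 24 = 322;  2001 + 322 = 2323;  9625 + 2323 = 11948

11948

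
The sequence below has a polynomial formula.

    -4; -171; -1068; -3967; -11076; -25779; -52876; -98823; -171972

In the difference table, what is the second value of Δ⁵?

Δ: -167, -897, -2899, -7109, -14703, -27097, -45947, -73149
Δ²: -730, -2002, -4210, -7594, -12394, -18850, -27202
Δ³: -1272, -2208, -3384, -4800, -6456, -8352
Δ⁴: -936, -1176, -1416, -1656, -1896
Δ⁵: -240, -240, -240, -240

-240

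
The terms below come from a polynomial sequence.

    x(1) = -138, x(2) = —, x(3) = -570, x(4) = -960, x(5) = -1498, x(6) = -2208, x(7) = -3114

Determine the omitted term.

-304

Using the last 5 terms:
-390, -538, -710, -906
-148, -172, -196
-24, -24
Constant third difference = -24.
Extend backward: -148 + 24 = -124;  -390 + 124 = -266;  -570 + 266 = -304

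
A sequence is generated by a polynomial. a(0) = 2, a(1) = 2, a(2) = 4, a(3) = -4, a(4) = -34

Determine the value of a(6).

First differences: 0, 2, -8, -30
Second differences: 2, -10, -22
Third differences: -12, -12
Constant third difference = -12, so extend:
-22 − 12 = -34;  -30 − 34 = -64;  -34 − 64 = -98
-34 − 12 = -46;  -64 − 46 = -110;  -98 − 110 = -208

-208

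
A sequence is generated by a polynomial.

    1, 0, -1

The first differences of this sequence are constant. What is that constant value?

D1: -1, -1

-1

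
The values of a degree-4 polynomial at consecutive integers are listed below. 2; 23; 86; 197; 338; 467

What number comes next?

D1: 21, 63, 111, 141, 129
D2: 42, 48, 30, -12
D3: 6, -18, -42
D4: -24, -24
Fourth differences constant at -24.
-42 − 24 = -66;  -12 − 66 = -78;  129 − 78 = 51;  467 + 51 = 518

518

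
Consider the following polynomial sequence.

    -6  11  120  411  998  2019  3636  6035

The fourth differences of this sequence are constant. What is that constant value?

Δ: 17, 109, 291, 587, 1021, 1617, 2399
Δ²: 92, 182, 296, 434, 596, 782
Δ³: 90, 114, 138, 162, 186
Δ⁴: 24, 24, 24, 24

24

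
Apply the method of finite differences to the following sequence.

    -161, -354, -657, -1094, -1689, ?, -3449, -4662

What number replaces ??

-2466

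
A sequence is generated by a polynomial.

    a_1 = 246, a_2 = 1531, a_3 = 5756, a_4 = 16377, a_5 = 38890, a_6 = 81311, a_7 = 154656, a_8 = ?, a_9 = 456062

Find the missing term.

Using the first 7 terms:
D1: 1285, 4225, 10621, 22513, 42421, 73345
D2: 2940, 6396, 11892, 19908, 30924
D3: 3456, 5496, 8016, 11016
D4: 2040, 2520, 3000
D5: 480, 480
Constant fifth difference = 480.
Extend forward: 3000 + 480 = 3480;  11016 + 3480 = 14496;  30924 + 14496 = 45420;  73345 + 45420 = 118765;  154656 + 118765 = 273421

273421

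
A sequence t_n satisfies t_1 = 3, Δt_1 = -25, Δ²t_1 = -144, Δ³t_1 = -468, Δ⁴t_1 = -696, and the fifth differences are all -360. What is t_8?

Build the table forward from the leading diagonal:
Fifth differences: -360, -360, -360, -360, -360, -360, -360, -360
Fourth differences: -696, -1056, -1416, -1776, -2136, -2496, -2856, -3216
Third differences: -468, -1164, -2220, -3636, -5412, -7548, -10044, -12900
Second differences: -144, -612, -1776, -3996, -7632, -13044, -20592, -30636
First differences: -25, -169, -781, -2557, -6553, -14185, -27229, -47821
t: 3, -22, -191, -972, -3529, -10082, -24267, -51496

-51496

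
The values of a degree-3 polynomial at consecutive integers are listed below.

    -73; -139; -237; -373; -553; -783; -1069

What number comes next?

D1: -66, -98, -136, -180, -230, -286
D2: -32, -38, -44, -50, -56
D3: -6, -6, -6, -6
Constant third difference = -6, so extend:
-56 − 6 = -62;  -286 − 62 = -348;  -1069 − 348 = -1417

-1417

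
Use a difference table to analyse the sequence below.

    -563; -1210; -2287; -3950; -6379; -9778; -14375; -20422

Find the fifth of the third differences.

First differences: -647, -1077, -1663, -2429, -3399, -4597, -6047
Second differences: -430, -586, -766, -970, -1198, -1450
Third differences: -156, -180, -204, -228, -252
Fourth differences: -24, -24, -24, -24

-252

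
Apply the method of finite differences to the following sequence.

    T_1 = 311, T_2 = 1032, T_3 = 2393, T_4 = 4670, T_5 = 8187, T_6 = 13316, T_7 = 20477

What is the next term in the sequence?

30138

721 , 1361 , 2277 , 3517 , 5129 , 7161
640 , 916 , 1240 , 1612 , 2032
276 , 324 , 372 , 420
48 , 48 , 48
Fourth differences constant at 48.
420 + 48 = 468;  2032 + 468 = 2500;  7161 + 2500 = 9661;  20477 + 9661 = 30138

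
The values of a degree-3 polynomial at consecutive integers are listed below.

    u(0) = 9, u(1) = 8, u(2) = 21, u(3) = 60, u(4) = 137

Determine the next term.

Δ: -1, 13, 39, 77
Δ²: 14, 26, 38
Δ³: 12, 12
Third differences constant at 12.
38 + 12 = 50;  77 + 50 = 127;  137 + 127 = 264

264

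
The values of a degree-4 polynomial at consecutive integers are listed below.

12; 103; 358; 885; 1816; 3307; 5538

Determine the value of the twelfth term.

Δ: 91, 255, 527, 931, 1491, 2231
Δ²: 164, 272, 404, 560, 740
Δ³: 108, 132, 156, 180
Δ⁴: 24, 24, 24
Constant fourth difference = 24, so extend:
180 + 24 = 204;  740 + 204 = 944;  2231 + 944 = 3175;  5538 + 3175 = 8713
204 + 24 = 228;  944 + 228 = 1172;  3175 + 1172 = 4347;  8713 + 4347 = 13060
228 + 24 = 252;  1172 + 252 = 1424;  4347 + 1424 = 5771;  13060 + 5771 = 18831
252 + 24 = 276;  1424 + 276 = 1700;  5771 + 1700 = 7471;  18831 + 7471 = 26302
276 + 24 = 300;  1700 + 300 = 2000;  7471 + 2000 = 9471;  26302 + 9471 = 35773

35773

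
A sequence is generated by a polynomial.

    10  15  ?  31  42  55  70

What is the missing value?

22

Using the last 4 terms:
D1: 11, 13, 15
D2: 2, 2
Constant second difference = 2.
Extend backward: 11 − 2 = 9;  31 − 9 = 22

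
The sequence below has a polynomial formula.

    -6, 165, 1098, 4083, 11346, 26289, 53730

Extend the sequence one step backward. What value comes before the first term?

First differences: 171, 933, 2985, 7263, 14943, 27441
Second differences: 762, 2052, 4278, 7680, 12498
Third differences: 1290, 2226, 3402, 4818
Fourth differences: 936, 1176, 1416
Fifth differences: 240, 240
The fifth differences are constant at 240.
Work back: 936 − 240 = 696;  1290 − 696 = 594;  762 − 594 = 168;  171 − 168 = 3;  -6 − 3 = -9

-9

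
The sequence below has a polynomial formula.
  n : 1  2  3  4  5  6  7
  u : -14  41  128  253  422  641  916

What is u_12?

3341

Δ: 55 , 87 , 125 , 169 , 219 , 275
Δ²: 32 , 38 , 44 , 50 , 56
Δ³: 6 , 6 , 6 , 6
Constant third difference = 6, so extend:
56 + 6 = 62;  275 + 62 = 337;  916 + 337 = 1253
62 + 6 = 68;  337 + 68 = 405;  1253 + 405 = 1658
68 + 6 = 74;  405 + 74 = 479;  1658 + 479 = 2137
74 + 6 = 80;  479 + 80 = 559;  2137 + 559 = 2696
80 + 6 = 86;  559 + 86 = 645;  2696 + 645 = 3341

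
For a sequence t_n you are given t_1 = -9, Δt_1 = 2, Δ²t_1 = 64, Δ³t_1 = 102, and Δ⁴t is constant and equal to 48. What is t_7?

3723

Build the table forward from the leading diagonal:
D4: 48, 48, 48, 48, 48, 48, 48
D3: 102, 150, 198, 246, 294, 342, 390
D2: 64, 166, 316, 514, 760, 1054, 1396
D1: 2, 66, 232, 548, 1062, 1822, 2876
t: -9, -7, 59, 291, 839, 1901, 3723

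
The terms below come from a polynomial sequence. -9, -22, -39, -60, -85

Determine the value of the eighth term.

First differences: -13, -17, -21, -25
Second differences: -4, -4, -4
Second differences constant at -4.
-25 − 4 = -29;  -85 − 29 = -114
-29 − 4 = -33;  -114 − 33 = -147
-33 − 4 = -37;  -147 − 37 = -184

-184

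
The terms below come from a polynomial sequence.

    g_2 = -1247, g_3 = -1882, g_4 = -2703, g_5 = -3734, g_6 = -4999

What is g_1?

-774

Δ: -635, -821, -1031, -1265
Δ²: -186, -210, -234
Δ³: -24, -24
The third differences are constant at -24.
Work back: -186 + 24 = -162;  -635 + 162 = -473;  -1247 + 473 = -774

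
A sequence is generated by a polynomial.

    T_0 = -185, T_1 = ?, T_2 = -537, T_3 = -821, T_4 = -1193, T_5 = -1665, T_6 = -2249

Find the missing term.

-329

Using the last 5 terms:
D1: -284, -372, -472, -584
D2: -88, -100, -112
D3: -12, -12
Constant third difference = -12.
Extend backward: -88 + 12 = -76;  -284 + 76 = -208;  -537 + 208 = -329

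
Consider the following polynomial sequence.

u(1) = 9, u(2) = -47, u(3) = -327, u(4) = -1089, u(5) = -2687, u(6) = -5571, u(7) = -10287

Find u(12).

-87177

Δ: -56  -280  -762  -1598  -2884  -4716
Δ²: -224  -482  -836  -1286  -1832
Δ³: -258  -354  -450  -546
Δ⁴: -96  -96  -96
Fourth differences constant at -96.
-546 − 96 = -642;  -1832 − 642 = -2474;  -4716 − 2474 = -7190;  -10287 − 7190 = -17477
-642 − 96 = -738;  -2474 − 738 = -3212;  -7190 − 3212 = -10402;  -17477 − 10402 = -27879
-738 − 96 = -834;  -3212 − 834 = -4046;  -10402 − 4046 = -14448;  -27879 − 14448 = -42327
-834 − 96 = -930;  -4046 − 930 = -4976;  -14448 − 4976 = -19424;  -42327 − 19424 = -61751
-930 − 96 = -1026;  -4976 − 1026 = -6002;  -19424 − 6002 = -25426;  -61751 − 25426 = -87177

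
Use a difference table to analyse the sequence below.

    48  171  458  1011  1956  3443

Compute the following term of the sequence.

123, 287, 553, 945, 1487
164, 266, 392, 542
102, 126, 150
24, 24
The fourth differences are constant (24).
150 + 24 = 174;  542 + 174 = 716;  1487 + 716 = 2203;  3443 + 2203 = 5646

5646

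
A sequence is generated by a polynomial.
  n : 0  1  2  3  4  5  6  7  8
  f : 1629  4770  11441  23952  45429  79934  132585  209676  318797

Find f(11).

Δ: 3141 , 6671 , 12511 , 21477 , 34505 , 52651 , 77091 , 109121
Δ²: 3530 , 5840 , 8966 , 13028 , 18146 , 24440 , 32030
Δ³: 2310 , 3126 , 4062 , 5118 , 6294 , 7590
Δ⁴: 816 , 936 , 1056 , 1176 , 1296
Δ⁵: 120 , 120 , 120 , 120
Fifth differences constant at 120.
1296 + 120 = 1416;  7590 + 1416 = 9006;  32030 + 9006 = 41036;  109121 + 41036 = 150157;  318797 + 150157 = 468954
1416 + 120 = 1536;  9006 + 1536 = 10542;  41036 + 10542 = 51578;  150157 + 51578 = 201735;  468954 + 201735 = 670689
1536 + 120 = 1656;  10542 + 1656 = 12198;  51578 + 12198 = 63776;  201735 + 63776 = 265511;  670689 + 265511 = 936200

936200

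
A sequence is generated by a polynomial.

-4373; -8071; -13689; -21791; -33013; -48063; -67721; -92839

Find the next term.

-124341

First differences: -3698, -5618, -8102, -11222, -15050, -19658, -25118
Second differences: -1920, -2484, -3120, -3828, -4608, -5460
Third differences: -564, -636, -708, -780, -852
Fourth differences: -72, -72, -72, -72
Fourth differences constant at -72.
-852 − 72 = -924;  -5460 − 924 = -6384;  -25118 − 6384 = -31502;  -92839 − 31502 = -124341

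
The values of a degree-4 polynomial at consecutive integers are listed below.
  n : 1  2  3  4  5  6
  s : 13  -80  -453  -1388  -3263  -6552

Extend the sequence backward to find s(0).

12

Δ: -93, -373, -935, -1875, -3289
Δ²: -280, -562, -940, -1414
Δ³: -282, -378, -474
Δ⁴: -96, -96
The fourth differences are constant at -96.
Work back: -282 + 96 = -186;  -280 + 186 = -94;  -93 + 94 = 1;  13 − 1 = 12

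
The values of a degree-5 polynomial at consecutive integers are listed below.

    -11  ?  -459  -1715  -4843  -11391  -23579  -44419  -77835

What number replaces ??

-79

Using the last 7 terms:
D1: -1256, -3128, -6548, -12188, -20840, -33416
D2: -1872, -3420, -5640, -8652, -12576
D3: -1548, -2220, -3012, -3924
D4: -672, -792, -912
D5: -120, -120
Constant fifth difference = -120.
Extend backward: -672 + 120 = -552;  -1548 + 552 = -996;  -1872 + 996 = -876;  -1256 + 876 = -380;  -459 + 380 = -79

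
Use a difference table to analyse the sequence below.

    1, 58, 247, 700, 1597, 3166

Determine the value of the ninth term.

D1: 57, 189, 453, 897, 1569
D2: 132, 264, 444, 672
D3: 132, 180, 228
D4: 48, 48
The fourth differences are constant (48).
228 + 48 = 276;  672 + 276 = 948;  1569 + 948 = 2517;  3166 + 2517 = 5683
276 + 48 = 324;  948 + 324 = 1272;  2517 + 1272 = 3789;  5683 + 3789 = 9472
324 + 48 = 372;  1272 + 372 = 1644;  3789 + 1644 = 5433;  9472 + 5433 = 14905

14905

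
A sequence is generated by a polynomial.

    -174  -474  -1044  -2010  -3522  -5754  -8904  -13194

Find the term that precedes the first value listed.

-42

First differences: -300  -570  -966  -1512  -2232  -3150  -4290
Second differences: -270  -396  -546  -720  -918  -1140
Third differences: -126  -150  -174  -198  -222
Fourth differences: -24  -24  -24  -24
The fourth differences are constant at -24.
Work back: -126 + 24 = -102;  -270 + 102 = -168;  -300 + 168 = -132;  -174 + 132 = -42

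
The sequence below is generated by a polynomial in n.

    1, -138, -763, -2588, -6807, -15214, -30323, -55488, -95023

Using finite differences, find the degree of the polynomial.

First differences: -139, -625, -1825, -4219, -8407, -15109, -25165, -39535
Second differences: -486, -1200, -2394, -4188, -6702, -10056, -14370
Third differences: -714, -1194, -1794, -2514, -3354, -4314
Fourth differences: -480, -600, -720, -840, -960
Fifth differences: -120, -120, -120, -120
The fifth differences are constant, so the polynomial has degree 5.

5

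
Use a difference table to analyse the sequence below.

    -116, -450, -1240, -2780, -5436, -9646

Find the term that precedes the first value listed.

Δ: -334  -790  -1540  -2656  -4210
Δ²: -456  -750  -1116  -1554
Δ³: -294  -366  -438
Δ⁴: -72  -72
The fourth differences are constant at -72.
Work back: -294 + 72 = -222;  -456 + 222 = -234;  -334 + 234 = -100;  -116 + 100 = -16

-16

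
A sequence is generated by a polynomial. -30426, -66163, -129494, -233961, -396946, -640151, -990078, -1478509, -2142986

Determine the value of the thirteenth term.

-7540674

First differences: -35737 , -63331 , -104467 , -162985 , -243205 , -349927 , -488431 , -664477
Second differences: -27594 , -41136 , -58518 , -80220 , -106722 , -138504 , -176046
Third differences: -13542 , -17382 , -21702 , -26502 , -31782 , -37542
Fourth differences: -3840 , -4320 , -4800 , -5280 , -5760
Fifth differences: -480 , -480 , -480 , -480
The fifth differences are constant (-480).
-5760 − 480 = -6240;  -37542 − 6240 = -43782;  -176046 − 43782 = -219828;  -664477 − 219828 = -884305;  -2142986 − 884305 = -3027291
-6240 − 480 = -6720;  -43782 − 6720 = -50502;  -219828 − 50502 = -270330;  -884305 − 270330 = -1154635;  -3027291 − 1154635 = -4181926
-6720 − 480 = -7200;  -50502 − 7200 = -57702;  -270330 − 57702 = -328032;  -1154635 − 328032 = -1482667;  -4181926 − 1482667 = -5664593
-7200 − 480 = -7680;  -57702 − 7680 = -65382;  -328032 − 65382 = -393414;  -1482667 − 393414 = -1876081;  -5664593 − 1876081 = -7540674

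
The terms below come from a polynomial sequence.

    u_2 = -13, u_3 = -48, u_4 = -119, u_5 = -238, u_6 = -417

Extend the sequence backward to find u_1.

-2

First differences: -35, -71, -119, -179
Second differences: -36, -48, -60
Third differences: -12, -12
The third differences are constant at -12.
Work back: -36 + 12 = -24;  -35 + 24 = -11;  -13 + 11 = -2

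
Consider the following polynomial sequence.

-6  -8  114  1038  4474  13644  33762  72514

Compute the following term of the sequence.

140538

Δ: -2, 122, 924, 3436, 9170, 20118, 38752
Δ²: 124, 802, 2512, 5734, 10948, 18634
Δ³: 678, 1710, 3222, 5214, 7686
Δ⁴: 1032, 1512, 1992, 2472
Δ⁵: 480, 480, 480
The fifth differences are constant (480).
2472 + 480 = 2952;  7686 + 2952 = 10638;  18634 + 10638 = 29272;  38752 + 29272 = 68024;  72514 + 68024 = 140538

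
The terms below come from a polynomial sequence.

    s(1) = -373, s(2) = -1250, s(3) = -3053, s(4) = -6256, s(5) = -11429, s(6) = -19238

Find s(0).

-877, -1803, -3203, -5173, -7809
-926, -1400, -1970, -2636
-474, -570, -666
-96, -96
The fourth differences are constant at -96.
Work back: -474 + 96 = -378;  -926 + 378 = -548;  -877 + 548 = -329;  -373 + 329 = -44

-44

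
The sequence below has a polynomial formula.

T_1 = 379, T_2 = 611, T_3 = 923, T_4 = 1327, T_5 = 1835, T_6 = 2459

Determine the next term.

3211

232  312  404  508  624
80  92  104  116
12  12  12
The third differences are constant (12).
116 + 12 = 128;  624 + 128 = 752;  2459 + 752 = 3211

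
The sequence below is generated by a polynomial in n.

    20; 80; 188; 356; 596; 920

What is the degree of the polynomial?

3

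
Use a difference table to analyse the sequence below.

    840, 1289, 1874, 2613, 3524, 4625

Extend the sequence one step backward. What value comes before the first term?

D1: 449, 585, 739, 911, 1101
D2: 136, 154, 172, 190
D3: 18, 18, 18
The third differences are constant at 18.
Work back: 136 − 18 = 118;  449 − 118 = 331;  840 − 331 = 509

509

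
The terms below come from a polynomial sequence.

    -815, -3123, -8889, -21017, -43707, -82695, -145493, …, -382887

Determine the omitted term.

-241629

Using the first 7 terms:
-2308, -5766, -12128, -22690, -38988, -62798
-3458, -6362, -10562, -16298, -23810
-2904, -4200, -5736, -7512
-1296, -1536, -1776
-240, -240
Constant fifth difference = -240.
Extend forward: -1776 − 240 = -2016;  -7512 − 2016 = -9528;  -23810 − 9528 = -33338;  -62798 − 33338 = -96136;  -145493 − 96136 = -241629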